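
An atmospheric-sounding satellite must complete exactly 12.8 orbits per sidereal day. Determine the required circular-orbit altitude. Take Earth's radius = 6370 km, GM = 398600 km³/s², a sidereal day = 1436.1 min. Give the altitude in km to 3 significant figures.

Required period T = 86166 / 12.8 = 6731.7 s.
From T = 2π√(a³/μ): a = (μ T²/4π²)^(1/3) = (398600 × 6731.7² / 4π²)^(1/3) = 7706 km.
Altitude h = a − R = 7706 − 6370 = 1336 km.

1340 km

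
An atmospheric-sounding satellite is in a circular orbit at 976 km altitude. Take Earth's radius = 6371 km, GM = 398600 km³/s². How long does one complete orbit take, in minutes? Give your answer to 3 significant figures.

Semi-major axis a = 6371 + 976 = 7347 km. Period T = 2π√(a³/μ) = 2π√(7347³/398600) = 6267.2 s = 104.45 min.

104 min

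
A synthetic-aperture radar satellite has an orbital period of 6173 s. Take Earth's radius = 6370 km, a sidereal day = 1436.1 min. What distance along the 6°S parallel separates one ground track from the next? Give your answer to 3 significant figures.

Node shift per orbit = (6173.0/86166) × 360° = 25.79°.
Equatorial spacing = 25.79 × 111.2 km/° = 2867 km.
At 6° latitude, spacing = 2867 × cos(6°) = 2852 km.

2850 km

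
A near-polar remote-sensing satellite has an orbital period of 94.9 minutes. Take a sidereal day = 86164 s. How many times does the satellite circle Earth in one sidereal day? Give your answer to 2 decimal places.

T = 94.9 min = 5694.0 s.
Orbits per sidereal day = 86164 / 5694.0 = 15.132.

15.13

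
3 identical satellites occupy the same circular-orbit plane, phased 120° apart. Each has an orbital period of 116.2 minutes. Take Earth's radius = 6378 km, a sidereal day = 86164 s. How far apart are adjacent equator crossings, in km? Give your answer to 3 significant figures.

T = 116.2 min = 6972.0 s.
Single-satellite node shift = (6972.0/86164) × 360° = 29.13°.
With 3 satellites evenly phased, successive equator crossings are 29.13/3 = 9.710° apart.
That is 9.710 × 111.3 = 1081 km at the equator.

1080 km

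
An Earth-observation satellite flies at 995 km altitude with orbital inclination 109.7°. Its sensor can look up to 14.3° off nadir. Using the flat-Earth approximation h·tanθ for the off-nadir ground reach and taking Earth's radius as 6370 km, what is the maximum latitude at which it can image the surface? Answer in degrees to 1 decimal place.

Retrograde orbit: the ground track reaches ±(180° − i) = ±(180 − 109.7) = ±70.3°.
Sensor half-swath on the ground ≈ 995·tan(14.3°) = 254 km = 2.28° of latitude.
Maximum observable latitude ≈ 70.3 + 2.28 = 72.6°.

72.6°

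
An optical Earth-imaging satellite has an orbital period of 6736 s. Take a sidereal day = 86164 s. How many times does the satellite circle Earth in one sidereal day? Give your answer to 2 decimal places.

Orbits per sidereal day = 86164 / 6736.0 = 12.792.

12.79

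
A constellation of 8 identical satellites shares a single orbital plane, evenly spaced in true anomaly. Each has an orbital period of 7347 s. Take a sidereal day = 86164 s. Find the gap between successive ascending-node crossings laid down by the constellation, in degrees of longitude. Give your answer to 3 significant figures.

Single-satellite node shift = (7347.0/86164) × 360° = 30.70°.
With 8 satellites evenly phased, successive equator crossings are 30.70/8 = 3.837° apart.

3.84°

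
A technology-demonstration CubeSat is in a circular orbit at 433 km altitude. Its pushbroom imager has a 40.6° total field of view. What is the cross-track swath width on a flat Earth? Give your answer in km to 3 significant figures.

320 km

Half-angle = 40.6°/2 = 20.3°.
Swath width ≈ 2h·tan(θ/2) = 2 × 433 × tan(20.3°) = 320.3 km.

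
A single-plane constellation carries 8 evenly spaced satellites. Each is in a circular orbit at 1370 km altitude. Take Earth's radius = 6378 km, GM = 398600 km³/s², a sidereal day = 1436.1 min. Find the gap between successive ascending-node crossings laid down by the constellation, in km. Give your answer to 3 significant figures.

395 km

Semi-major axis a = 6378 + 1370 = 7748 km. Period T = 2π√(a³/μ) = 2π√(7748³/398600) = 6787.3 s = 113.12 min.
Single-satellite node shift = (6787.3/86166) × 360° = 28.36°.
With 8 satellites evenly phased, successive equator crossings are 28.36/8 = 3.545° apart.
That is 3.545 × 111.3 = 395 km at the equator.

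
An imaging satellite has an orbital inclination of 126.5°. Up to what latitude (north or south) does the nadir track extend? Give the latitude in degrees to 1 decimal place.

53.5°

Retrograde orbit: the ground track reaches ±(180° − i) = ±(180 − 126.5) = ±53.5°.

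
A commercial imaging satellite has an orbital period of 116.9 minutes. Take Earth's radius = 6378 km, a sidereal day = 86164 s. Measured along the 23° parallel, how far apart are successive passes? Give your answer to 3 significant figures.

T = 116.9 min = 7014.0 s.
Node shift per orbit = (7014.0/86164) × 360° = 29.31°.
Equatorial spacing = 29.31 × 111.3 km/° = 3262 km.
At 23° latitude, spacing = 3262 × cos(23°) = 3003 km.

3000 km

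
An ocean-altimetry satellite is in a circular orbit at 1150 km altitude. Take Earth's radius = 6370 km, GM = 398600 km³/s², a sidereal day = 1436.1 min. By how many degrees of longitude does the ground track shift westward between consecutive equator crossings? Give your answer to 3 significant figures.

Semi-major axis a = 6370 + 1150 = 7520 km. Period T = 2π√(a³/μ) = 2π√(7520³/398600) = 6489.9 s = 108.16 min.
During one orbit Earth rotates (6489.9 / 86166) × 360° = 27.11°.

27.1°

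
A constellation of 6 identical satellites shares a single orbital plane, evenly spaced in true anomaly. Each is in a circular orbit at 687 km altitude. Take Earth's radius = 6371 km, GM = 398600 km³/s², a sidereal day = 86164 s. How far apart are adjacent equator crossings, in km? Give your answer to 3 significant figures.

457 km

Semi-major axis a = 6371 + 687 = 7058 km. Period T = 2π√(a³/μ) = 2π√(7058³/398600) = 5901.1 s = 98.35 min.
Single-satellite node shift = (5901.1/86164) × 360° = 24.66°.
With 6 satellites evenly phased, successive equator crossings are 24.66/6 = 4.109° apart.
That is 4.109 × 111.2 = 457 km at the equator.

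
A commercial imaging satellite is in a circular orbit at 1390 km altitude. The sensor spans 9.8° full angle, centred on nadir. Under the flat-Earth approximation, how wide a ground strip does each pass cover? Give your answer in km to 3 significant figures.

238 km

Half-angle = 9.8°/2 = 4.9°.
Swath width ≈ 2h·tan(θ/2) = 2 × 1390 × tan(4.9°) = 238.3 km.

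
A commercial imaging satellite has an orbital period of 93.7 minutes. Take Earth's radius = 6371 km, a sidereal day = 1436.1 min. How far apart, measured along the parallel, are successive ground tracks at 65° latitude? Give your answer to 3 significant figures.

T = 93.7 min = 5622.0 s.
Node shift per orbit = (5622.0/86166) × 360° = 23.49°.
Equatorial spacing = 23.49 × 111.2 km/° = 2612 km.
At 65° latitude, spacing = 2612 × cos(65°) = 1104 km.

1100 km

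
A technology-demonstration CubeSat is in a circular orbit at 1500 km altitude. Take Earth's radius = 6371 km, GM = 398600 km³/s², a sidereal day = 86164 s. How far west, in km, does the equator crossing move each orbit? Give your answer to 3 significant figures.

3230 km

Semi-major axis a = 6371 + 1500 = 7871 km. Period T = 2π√(a³/μ) = 2π√(7871³/398600) = 6949.5 s = 115.83 min.
During one orbit Earth rotates (6949.5 / 86164) × 360° = 29.04°.
At the equator that is 29.04° × (2π·6371/360) km/° = 29.04 × 111.2 = 3229 km.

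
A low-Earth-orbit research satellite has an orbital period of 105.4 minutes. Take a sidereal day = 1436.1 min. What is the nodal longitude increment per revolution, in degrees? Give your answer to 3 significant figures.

26.4°

T = 105.4 min = 6324.0 s.
During one orbit Earth rotates (6324.0 / 86166) × 360° = 26.42°.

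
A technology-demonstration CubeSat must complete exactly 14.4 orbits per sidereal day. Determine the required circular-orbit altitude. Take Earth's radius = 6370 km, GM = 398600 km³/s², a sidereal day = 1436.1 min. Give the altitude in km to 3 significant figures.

Required period T = 86166 / 14.4 = 5983.8 s.
From T = 2π√(a³/μ): a = (μ T²/4π²)^(1/3) = (398600 × 5983.8² / 4π²)^(1/3) = 7124 km.
Altitude h = a − R = 7124 − 6370 = 754 km.

754 km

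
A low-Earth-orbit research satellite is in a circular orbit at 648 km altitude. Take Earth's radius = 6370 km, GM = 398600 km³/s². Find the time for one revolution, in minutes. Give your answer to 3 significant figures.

Semi-major axis a = 6370 + 648 = 7018 km. Period T = 2π√(a³/μ) = 2π√(7018³/398600) = 5851.0 s = 97.52 min.

97.5 min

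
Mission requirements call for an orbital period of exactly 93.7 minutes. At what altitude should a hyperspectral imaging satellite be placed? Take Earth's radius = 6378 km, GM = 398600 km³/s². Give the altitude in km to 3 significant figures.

456 km

T = 93.7 min = 5622.0 s.
From T = 2π√(a³/μ): a = (μ T²/4π²)^(1/3) = (398600 × 5622.0² / 4π²)^(1/3) = 6834 km.
Altitude h = a − R = 6834 − 6378 = 456 km.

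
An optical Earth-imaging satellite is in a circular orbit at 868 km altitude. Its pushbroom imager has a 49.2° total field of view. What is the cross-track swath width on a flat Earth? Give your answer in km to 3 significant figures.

Half-angle = 49.2°/2 = 24.6°.
Swath width ≈ 2h·tan(θ/2) = 2 × 868 × tan(24.6°) = 794.8 km.

795 km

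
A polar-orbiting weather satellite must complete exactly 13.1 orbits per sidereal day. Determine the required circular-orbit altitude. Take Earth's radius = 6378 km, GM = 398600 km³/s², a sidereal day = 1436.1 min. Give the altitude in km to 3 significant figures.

1210 km

Required period T = 86166 / 13.1 = 6577.6 s.
From T = 2π√(a³/μ): a = (μ T²/4π²)^(1/3) = (398600 × 6577.6² / 4π²)^(1/3) = 7588 km.
Altitude h = a − R = 7588 − 6378 = 1210 km.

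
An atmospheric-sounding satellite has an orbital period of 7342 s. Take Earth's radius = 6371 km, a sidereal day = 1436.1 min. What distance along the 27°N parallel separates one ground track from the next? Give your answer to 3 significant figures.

Node shift per orbit = (7342.0/86166) × 360° = 30.67°.
Equatorial spacing = 30.67 × 111.2 km/° = 3411 km.
At 27° latitude, spacing = 3411 × cos(27°) = 3039 km.

3040 km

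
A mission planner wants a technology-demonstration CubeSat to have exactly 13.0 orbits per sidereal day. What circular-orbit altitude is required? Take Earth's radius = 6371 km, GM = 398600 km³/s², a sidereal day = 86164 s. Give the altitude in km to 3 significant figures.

1260 km

Required period T = 86164 / 13.0 = 6628.0 s.
From T = 2π√(a³/μ): a = (μ T²/4π²)^(1/3) = (398600 × 6628.0² / 4π²)^(1/3) = 7626 km.
Altitude h = a − R = 7626 − 6371 = 1255 km.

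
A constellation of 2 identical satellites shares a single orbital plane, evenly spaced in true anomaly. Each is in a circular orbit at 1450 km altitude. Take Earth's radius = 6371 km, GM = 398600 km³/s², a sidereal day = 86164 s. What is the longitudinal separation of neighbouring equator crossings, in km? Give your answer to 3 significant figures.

1600 km

Semi-major axis a = 6371 + 1450 = 7821 km. Period T = 2π√(a³/μ) = 2π√(7821³/398600) = 6883.4 s = 114.72 min.
Single-satellite node shift = (6883.4/86164) × 360° = 28.76°.
With 2 satellites evenly phased, successive equator crossings are 28.76/2 = 14.380° apart.
That is 14.380 × 111.2 = 1599 km at the equator.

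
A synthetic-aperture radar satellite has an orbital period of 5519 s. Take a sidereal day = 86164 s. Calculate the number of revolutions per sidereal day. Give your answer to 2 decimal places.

15.61

Orbits per sidereal day = 86164 / 5519.0 = 15.612.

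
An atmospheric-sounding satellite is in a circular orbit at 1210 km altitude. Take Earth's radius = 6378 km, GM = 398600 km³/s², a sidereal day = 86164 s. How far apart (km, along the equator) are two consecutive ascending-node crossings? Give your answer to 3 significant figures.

Semi-major axis a = 6378 + 1210 = 7588 km. Period T = 2π√(a³/μ) = 2π√(7588³/398600) = 6578.1 s = 109.64 min.
During one orbit Earth rotates (6578.1 / 86164) × 360° = 27.48°.
At the equator that is 27.48° × (2π·6378/360) km/° = 27.48 × 111.3 = 3059 km.

3060 km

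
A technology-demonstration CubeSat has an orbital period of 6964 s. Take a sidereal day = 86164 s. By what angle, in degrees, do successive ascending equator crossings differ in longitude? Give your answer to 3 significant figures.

29.1°

During one orbit Earth rotates (6964.0 / 86164) × 360° = 29.10°.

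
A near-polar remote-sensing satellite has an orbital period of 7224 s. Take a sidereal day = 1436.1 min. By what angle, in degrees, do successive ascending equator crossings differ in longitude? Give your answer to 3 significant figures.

30.2°

During one orbit Earth rotates (7224.0 / 86166) × 360° = 30.18°.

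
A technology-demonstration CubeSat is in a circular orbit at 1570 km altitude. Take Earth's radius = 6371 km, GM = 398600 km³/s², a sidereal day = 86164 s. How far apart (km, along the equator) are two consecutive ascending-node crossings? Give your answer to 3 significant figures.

Semi-major axis a = 6371 + 1570 = 7941 km. Period T = 2π√(a³/μ) = 2π√(7941³/398600) = 7042.5 s = 117.37 min.
During one orbit Earth rotates (7042.5 / 86164) × 360° = 29.42°.
At the equator that is 29.42° × (2π·6371/360) km/° = 29.42 × 111.2 = 3272 km.

3270 km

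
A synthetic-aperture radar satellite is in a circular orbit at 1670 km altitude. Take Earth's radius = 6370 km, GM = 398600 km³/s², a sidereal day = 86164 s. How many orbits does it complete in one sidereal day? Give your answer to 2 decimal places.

12.01

Semi-major axis a = 6370 + 1670 = 8040 km. Period T = 2π√(a³/μ) = 2π√(8040³/398600) = 7174.6 s = 119.58 min.
Orbits per sidereal day = 86164 / 7174.6 = 12.010.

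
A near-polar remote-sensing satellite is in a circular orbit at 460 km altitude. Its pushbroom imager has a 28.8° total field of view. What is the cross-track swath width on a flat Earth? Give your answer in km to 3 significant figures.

Half-angle = 28.8°/2 = 14.4°.
Swath width ≈ 2h·tan(θ/2) = 2 × 460 × tan(14.4°) = 236.2 km.

236 km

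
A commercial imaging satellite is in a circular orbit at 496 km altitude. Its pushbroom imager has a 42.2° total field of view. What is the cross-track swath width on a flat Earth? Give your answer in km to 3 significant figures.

Half-angle = 42.2°/2 = 21.1°.
Swath width ≈ 2h·tan(θ/2) = 2 × 496 × tan(21.1°) = 382.8 km.

383 km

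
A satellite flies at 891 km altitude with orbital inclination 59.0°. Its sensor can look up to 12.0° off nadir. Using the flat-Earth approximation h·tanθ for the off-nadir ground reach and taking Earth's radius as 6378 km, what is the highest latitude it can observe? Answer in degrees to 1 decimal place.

60.7°

For a prograde orbit the ground track reaches latitude ±i = ±59.0°.
Sensor half-swath on the ground ≈ 891·tan(12.0°) = 189 km = 1.70° of latitude.
Maximum observable latitude ≈ 59.0 + 1.70 = 60.7°.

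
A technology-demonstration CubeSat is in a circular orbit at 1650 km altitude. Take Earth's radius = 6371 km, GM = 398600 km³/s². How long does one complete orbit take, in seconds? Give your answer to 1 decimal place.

Semi-major axis a = 6371 + 1650 = 8021 km. Period T = 2π√(a³/μ) = 2π√(8021³/398600) = 7149.1 s = 119.15 min.

7149.1 seconds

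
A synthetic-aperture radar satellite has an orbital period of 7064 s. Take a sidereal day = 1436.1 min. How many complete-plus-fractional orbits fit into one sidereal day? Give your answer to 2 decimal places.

Orbits per sidereal day = 86166 / 7064.0 = 12.198.

12.20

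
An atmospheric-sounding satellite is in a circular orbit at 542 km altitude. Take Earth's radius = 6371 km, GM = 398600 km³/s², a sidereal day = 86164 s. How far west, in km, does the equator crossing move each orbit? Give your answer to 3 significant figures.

2660 km

Semi-major axis a = 6371 + 542 = 6913 km. Period T = 2π√(a³/μ) = 2π√(6913³/398600) = 5720.2 s = 95.34 min.
During one orbit Earth rotates (5720.2 / 86164) × 360° = 23.90°.
At the equator that is 23.90° × (2π·6371/360) km/° = 23.90 × 111.2 = 2657 km.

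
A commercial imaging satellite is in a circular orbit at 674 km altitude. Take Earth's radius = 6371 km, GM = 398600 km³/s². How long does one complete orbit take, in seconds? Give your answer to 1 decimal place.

5884.8 seconds

Semi-major axis a = 6371 + 674 = 7045 km. Period T = 2π√(a³/μ) = 2π√(7045³/398600) = 5884.8 s = 98.08 min.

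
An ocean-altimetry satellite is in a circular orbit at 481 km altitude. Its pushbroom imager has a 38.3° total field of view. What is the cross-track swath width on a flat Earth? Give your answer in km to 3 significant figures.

Half-angle = 38.3°/2 = 19.15°.
Swath width ≈ 2h·tan(θ/2) = 2 × 481 × tan(19.15°) = 334.1 km.

334 km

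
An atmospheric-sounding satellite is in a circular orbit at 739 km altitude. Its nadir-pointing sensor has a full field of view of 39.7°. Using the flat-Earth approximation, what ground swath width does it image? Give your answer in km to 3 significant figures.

Half-angle = 39.7°/2 = 19.85°.
Swath width ≈ 2h·tan(θ/2) = 2 × 739 × tan(19.85°) = 533.6 km.

534 km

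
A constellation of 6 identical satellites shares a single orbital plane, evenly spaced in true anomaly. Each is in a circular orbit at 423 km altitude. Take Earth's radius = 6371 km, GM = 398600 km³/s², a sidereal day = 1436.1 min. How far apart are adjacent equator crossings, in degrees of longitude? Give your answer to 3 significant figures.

3.88°

Semi-major axis a = 6371 + 423 = 6794 km. Period T = 2π√(a³/μ) = 2π√(6794³/398600) = 5573.1 s = 92.89 min.
Single-satellite node shift = (5573.1/86166) × 360° = 23.28°.
With 6 satellites evenly phased, successive equator crossings are 23.28/6 = 3.881° apart.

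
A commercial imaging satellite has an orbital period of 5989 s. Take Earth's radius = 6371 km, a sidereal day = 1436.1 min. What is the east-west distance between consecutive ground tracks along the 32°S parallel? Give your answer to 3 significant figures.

Node shift per orbit = (5989.0/86166) × 360° = 25.02°.
Equatorial spacing = 25.02 × 111.2 km/° = 2782 km.
At 32° latitude, spacing = 2782 × cos(32°) = 2360 km.

2360 km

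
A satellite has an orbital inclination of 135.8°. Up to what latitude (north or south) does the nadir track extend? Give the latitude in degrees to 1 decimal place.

44.2°

Retrograde orbit: the ground track reaches ±(180° − i) = ±(180 − 135.8) = ±44.2°.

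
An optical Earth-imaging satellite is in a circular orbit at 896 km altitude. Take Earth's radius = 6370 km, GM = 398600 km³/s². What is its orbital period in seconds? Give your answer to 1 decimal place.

6163.9 seconds

Semi-major axis a = 6370 + 896 = 7266 km. Period T = 2π√(a³/μ) = 2π√(7266³/398600) = 6163.9 s = 102.73 min.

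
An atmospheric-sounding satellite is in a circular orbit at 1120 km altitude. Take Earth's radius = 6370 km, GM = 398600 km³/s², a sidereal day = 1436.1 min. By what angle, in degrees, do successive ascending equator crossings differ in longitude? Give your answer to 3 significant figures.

Semi-major axis a = 6370 + 1120 = 7490 km. Period T = 2π√(a³/μ) = 2π√(7490³/398600) = 6451.1 s = 107.52 min.
During one orbit Earth rotates (6451.1 / 86166) × 360° = 26.95°.

27.0°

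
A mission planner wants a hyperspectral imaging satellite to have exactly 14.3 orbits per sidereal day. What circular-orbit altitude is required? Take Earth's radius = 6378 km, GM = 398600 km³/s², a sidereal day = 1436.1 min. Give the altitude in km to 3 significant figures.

779 km

Required period T = 86166 / 14.3 = 6025.6 s.
From T = 2π√(a³/μ): a = (μ T²/4π²)^(1/3) = (398600 × 6025.6² / 4π²)^(1/3) = 7157 km.
Altitude h = a − R = 7157 − 6378 = 779 km.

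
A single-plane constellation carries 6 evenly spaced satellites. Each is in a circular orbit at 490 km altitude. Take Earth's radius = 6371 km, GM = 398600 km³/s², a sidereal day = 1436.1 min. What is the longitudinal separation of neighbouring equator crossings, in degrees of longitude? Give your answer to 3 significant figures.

Semi-major axis a = 6371 + 490 = 6861 km. Period T = 2π√(a³/μ) = 2π√(6861³/398600) = 5655.8 s = 94.26 min.
Single-satellite node shift = (5655.8/86166) × 360° = 23.63°.
With 6 satellites evenly phased, successive equator crossings are 23.63/6 = 3.938° apart.

3.94°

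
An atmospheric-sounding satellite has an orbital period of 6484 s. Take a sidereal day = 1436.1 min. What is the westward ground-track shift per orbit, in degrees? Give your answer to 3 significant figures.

27.1°

During one orbit Earth rotates (6484.0 / 86166) × 360° = 27.09°.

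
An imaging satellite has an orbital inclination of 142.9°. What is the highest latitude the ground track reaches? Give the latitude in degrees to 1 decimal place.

37.1°

Retrograde orbit: the ground track reaches ±(180° − i) = ±(180 − 142.9) = ±37.1°.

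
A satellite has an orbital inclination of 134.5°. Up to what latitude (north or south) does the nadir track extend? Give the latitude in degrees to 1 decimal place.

45.5°

Retrograde orbit: the ground track reaches ±(180° − i) = ±(180 − 134.5) = ±45.5°.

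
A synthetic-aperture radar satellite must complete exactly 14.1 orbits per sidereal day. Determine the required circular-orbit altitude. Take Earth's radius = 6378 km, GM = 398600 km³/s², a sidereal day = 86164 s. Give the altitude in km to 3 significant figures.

846 km

Required period T = 86164 / 14.1 = 6110.9 s.
From T = 2π√(a³/μ): a = (μ T²/4π²)^(1/3) = (398600 × 6110.9² / 4π²)^(1/3) = 7224 km.
Altitude h = a − R = 7224 − 6378 = 846 km.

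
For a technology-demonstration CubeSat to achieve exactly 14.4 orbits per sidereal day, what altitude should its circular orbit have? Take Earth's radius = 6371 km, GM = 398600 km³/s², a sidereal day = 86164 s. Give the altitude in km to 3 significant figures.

Required period T = 86164 / 14.4 = 5983.6 s.
From T = 2π√(a³/μ): a = (μ T²/4π²)^(1/3) = (398600 × 5983.6² / 4π²)^(1/3) = 7124 km.
Altitude h = a − R = 7124 − 6371 = 753 km.

753 km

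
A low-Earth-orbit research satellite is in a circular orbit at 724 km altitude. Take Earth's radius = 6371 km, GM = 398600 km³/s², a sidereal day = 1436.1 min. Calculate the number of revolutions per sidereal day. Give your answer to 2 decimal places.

Semi-major axis a = 6371 + 724 = 7095 km. Period T = 2π√(a³/μ) = 2π√(7095³/398600) = 5947.6 s = 99.13 min.
Orbits per sidereal day = 86166 / 5947.6 = 14.488.

14.49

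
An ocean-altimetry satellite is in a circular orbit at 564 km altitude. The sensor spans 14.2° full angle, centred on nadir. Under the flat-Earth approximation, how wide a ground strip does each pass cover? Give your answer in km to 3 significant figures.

Half-angle = 14.2°/2 = 7.1°.
Swath width ≈ 2h·tan(θ/2) = 2 × 564 × tan(7.1°) = 140.5 km.

140 km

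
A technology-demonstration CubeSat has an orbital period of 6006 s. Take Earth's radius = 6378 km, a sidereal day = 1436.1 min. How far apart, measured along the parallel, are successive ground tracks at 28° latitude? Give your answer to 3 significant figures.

Node shift per orbit = (6006.0/86166) × 360° = 25.09°.
Equatorial spacing = 25.09 × 111.3 km/° = 2793 km.
At 28° latitude, spacing = 2793 × cos(28°) = 2466 km.

2470 km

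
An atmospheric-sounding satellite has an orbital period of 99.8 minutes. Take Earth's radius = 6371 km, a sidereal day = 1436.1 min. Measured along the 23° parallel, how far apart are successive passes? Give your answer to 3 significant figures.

2560 km

T = 99.8 min = 5988.0 s.
Node shift per orbit = (5988.0/86166) × 360° = 25.02°.
Equatorial spacing = 25.02 × 111.2 km/° = 2782 km.
At 23° latitude, spacing = 2782 × cos(23°) = 2561 km.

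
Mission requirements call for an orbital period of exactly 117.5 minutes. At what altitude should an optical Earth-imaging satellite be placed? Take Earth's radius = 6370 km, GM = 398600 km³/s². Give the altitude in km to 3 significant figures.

T = 117.5 min = 7050.0 s.
From T = 2π√(a³/μ): a = (μ T²/4π²)^(1/3) = (398600 × 7050.0² / 4π²)^(1/3) = 7947 km.
Altitude h = a − R = 7947 − 6370 = 1577 km.

1580 km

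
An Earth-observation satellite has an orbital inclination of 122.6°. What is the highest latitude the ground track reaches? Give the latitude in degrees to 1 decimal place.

57.4°

Retrograde orbit: the ground track reaches ±(180° − i) = ±(180 − 122.6) = ±57.4°.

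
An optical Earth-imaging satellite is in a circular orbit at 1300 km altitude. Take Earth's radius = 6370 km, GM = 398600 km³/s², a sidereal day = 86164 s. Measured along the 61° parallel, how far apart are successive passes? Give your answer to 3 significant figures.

1510 km

Semi-major axis a = 6370 + 1300 = 7670 km. Period T = 2π√(a³/μ) = 2π√(7670³/398600) = 6685.0 s = 111.42 min.
Node shift per orbit = (6685.0/86164) × 360° = 27.93°.
Equatorial spacing = 27.93 × 111.2 km/° = 3105 km.
At 61° latitude, spacing = 3105 × cos(61°) = 1505 km.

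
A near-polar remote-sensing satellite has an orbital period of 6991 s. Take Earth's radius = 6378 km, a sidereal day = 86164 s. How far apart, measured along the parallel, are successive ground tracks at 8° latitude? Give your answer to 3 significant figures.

Node shift per orbit = (6991.0/86164) × 360° = 29.21°.
Equatorial spacing = 29.21 × 111.3 km/° = 3251 km.
At 8° latitude, spacing = 3251 × cos(8°) = 3220 km.

3220 km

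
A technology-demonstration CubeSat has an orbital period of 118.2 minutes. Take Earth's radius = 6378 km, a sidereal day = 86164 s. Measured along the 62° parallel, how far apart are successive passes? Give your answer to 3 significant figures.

1550 km

T = 118.2 min = 7092.0 s.
Node shift per orbit = (7092.0/86164) × 360° = 29.63°.
Equatorial spacing = 29.63 × 111.3 km/° = 3298 km.
At 62° latitude, spacing = 3298 × cos(62°) = 1549 km.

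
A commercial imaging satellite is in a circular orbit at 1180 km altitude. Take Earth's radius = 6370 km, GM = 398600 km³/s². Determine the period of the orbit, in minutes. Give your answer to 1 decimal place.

Semi-major axis a = 6370 + 1180 = 7550 km. Period T = 2π√(a³/μ) = 2π√(7550³/398600) = 6528.8 s = 108.81 min.

108.8 min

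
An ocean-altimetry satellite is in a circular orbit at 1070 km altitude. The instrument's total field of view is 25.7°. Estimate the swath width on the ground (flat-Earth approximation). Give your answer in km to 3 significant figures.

488 km

Half-angle = 25.7°/2 = 12.85°.
Swath width ≈ 2h·tan(θ/2) = 2 × 1070 × tan(12.85°) = 488.2 km.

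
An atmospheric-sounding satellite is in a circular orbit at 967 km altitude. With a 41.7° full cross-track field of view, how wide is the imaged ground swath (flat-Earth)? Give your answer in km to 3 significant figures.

737 km

Half-angle = 41.7°/2 = 20.85°.
Swath width ≈ 2h·tan(θ/2) = 2 × 967 × tan(20.85°) = 736.6 km.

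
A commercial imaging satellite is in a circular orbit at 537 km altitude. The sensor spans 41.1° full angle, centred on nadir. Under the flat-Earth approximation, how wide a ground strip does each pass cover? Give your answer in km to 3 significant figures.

403 km

Half-angle = 41.1°/2 = 20.55°.
Swath width ≈ 2h·tan(θ/2) = 2 × 537 × tan(20.55°) = 402.6 km.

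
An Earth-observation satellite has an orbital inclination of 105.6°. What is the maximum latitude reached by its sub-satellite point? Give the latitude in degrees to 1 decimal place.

Retrograde orbit: the ground track reaches ±(180° − i) = ±(180 − 105.6) = ±74.4°.

74.4°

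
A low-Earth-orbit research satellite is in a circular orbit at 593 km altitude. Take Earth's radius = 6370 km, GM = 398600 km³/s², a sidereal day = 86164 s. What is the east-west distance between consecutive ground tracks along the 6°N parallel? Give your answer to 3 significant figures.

2670 km

Semi-major axis a = 6370 + 593 = 6963 km. Period T = 2π√(a³/μ) = 2π√(6963³/398600) = 5782.4 s = 96.37 min.
Node shift per orbit = (5782.4/86164) × 360° = 24.16°.
Equatorial spacing = 24.16 × 111.2 km/° = 2686 km.
At 6° latitude, spacing = 2686 × cos(6°) = 2671 km.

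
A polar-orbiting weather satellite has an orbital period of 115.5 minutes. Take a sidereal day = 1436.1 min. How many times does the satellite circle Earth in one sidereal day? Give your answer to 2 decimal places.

T = 115.5 min = 6930.0 s.
Orbits per sidereal day = 86166 / 6930.0 = 12.434.

12.43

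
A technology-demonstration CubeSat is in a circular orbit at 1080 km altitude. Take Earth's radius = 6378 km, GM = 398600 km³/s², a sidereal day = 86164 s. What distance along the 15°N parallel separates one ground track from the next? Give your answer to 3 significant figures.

Semi-major axis a = 6378 + 1080 = 7458 km. Period T = 2π√(a³/μ) = 2π√(7458³/398600) = 6409.8 s = 106.83 min.
Node shift per orbit = (6409.8/86164) × 360° = 26.78°.
Equatorial spacing = 26.78 × 111.3 km/° = 2981 km.
At 15° latitude, spacing = 2981 × cos(15°) = 2880 km.

2880 km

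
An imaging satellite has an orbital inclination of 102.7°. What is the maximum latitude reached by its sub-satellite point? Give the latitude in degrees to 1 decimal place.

Retrograde orbit: the ground track reaches ±(180° − i) = ±(180 − 102.7) = ±77.3°.

77.3°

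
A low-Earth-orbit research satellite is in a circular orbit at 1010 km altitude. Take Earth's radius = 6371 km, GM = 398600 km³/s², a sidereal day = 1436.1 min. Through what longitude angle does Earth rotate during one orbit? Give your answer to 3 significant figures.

26.4°

Semi-major axis a = 6371 + 1010 = 7381 km. Period T = 2π√(a³/μ) = 2π√(7381³/398600) = 6310.8 s = 105.18 min.
During one orbit Earth rotates (6310.8 / 86166) × 360° = 26.37°.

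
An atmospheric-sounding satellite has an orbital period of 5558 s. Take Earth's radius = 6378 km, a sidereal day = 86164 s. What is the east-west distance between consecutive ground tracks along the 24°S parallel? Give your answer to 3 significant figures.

2360 km

Node shift per orbit = (5558.0/86164) × 360° = 23.22°.
Equatorial spacing = 23.22 × 111.3 km/° = 2585 km.
At 24° latitude, spacing = 2585 × cos(24°) = 2361 km.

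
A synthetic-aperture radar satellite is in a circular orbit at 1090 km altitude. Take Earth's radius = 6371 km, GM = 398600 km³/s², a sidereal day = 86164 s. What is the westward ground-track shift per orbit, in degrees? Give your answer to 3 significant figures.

Semi-major axis a = 6371 + 1090 = 7461 km. Period T = 2π√(a³/μ) = 2π√(7461³/398600) = 6413.7 s = 106.89 min.
During one orbit Earth rotates (6413.7 / 86164) × 360° = 26.80°.

26.8°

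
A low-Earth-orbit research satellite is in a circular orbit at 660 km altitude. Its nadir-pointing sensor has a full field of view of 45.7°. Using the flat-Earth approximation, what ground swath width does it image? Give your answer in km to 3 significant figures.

Half-angle = 45.7°/2 = 22.85°.
Swath width ≈ 2h·tan(θ/2) = 2 × 660 × tan(22.85°) = 556.2 km.

556 km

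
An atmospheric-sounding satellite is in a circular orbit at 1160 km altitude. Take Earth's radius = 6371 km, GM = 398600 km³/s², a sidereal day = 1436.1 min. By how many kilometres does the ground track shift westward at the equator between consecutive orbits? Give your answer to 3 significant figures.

3020 km

Semi-major axis a = 6371 + 1160 = 7531 km. Period T = 2π√(a³/μ) = 2π√(7531³/398600) = 6504.1 s = 108.40 min.
During one orbit Earth rotates (6504.1 / 86166) × 360° = 27.17°.
At the equator that is 27.17° × (2π·6371/360) km/° = 27.17 × 111.2 = 3022 km.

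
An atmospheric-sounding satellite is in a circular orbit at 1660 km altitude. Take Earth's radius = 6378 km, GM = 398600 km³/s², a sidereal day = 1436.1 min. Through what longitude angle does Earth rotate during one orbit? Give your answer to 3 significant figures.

Semi-major axis a = 6378 + 1660 = 8038 km. Period T = 2π√(a³/μ) = 2π√(8038³/398600) = 7171.9 s = 119.53 min.
During one orbit Earth rotates (7171.9 / 86166) × 360° = 29.96°.

30.0°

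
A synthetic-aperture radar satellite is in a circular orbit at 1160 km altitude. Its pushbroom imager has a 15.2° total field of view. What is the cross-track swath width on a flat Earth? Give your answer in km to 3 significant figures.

310 km

Half-angle = 15.2°/2 = 7.6°.
Swath width ≈ 2h·tan(θ/2) = 2 × 1160 × tan(7.6°) = 309.6 km.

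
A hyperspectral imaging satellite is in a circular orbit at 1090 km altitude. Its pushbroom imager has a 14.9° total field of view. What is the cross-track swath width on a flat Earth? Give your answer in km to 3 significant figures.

285 km

Half-angle = 14.9°/2 = 7.45°.
Swath width ≈ 2h·tan(θ/2) = 2 × 1090 × tan(7.45°) = 285.1 km.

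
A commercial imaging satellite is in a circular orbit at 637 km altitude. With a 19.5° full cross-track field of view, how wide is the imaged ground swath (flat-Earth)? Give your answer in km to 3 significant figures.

Half-angle = 19.5°/2 = 9.75°.
Swath width ≈ 2h·tan(θ/2) = 2 × 637 × tan(9.75°) = 218.9 km.

219 km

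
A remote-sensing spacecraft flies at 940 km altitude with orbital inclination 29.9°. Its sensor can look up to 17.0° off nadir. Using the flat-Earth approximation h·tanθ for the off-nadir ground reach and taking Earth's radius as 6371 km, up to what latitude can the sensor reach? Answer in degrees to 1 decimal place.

32.5°

For a prograde orbit the ground track reaches latitude ±i = ±29.9°.
Sensor half-swath on the ground ≈ 940·tan(17.0°) = 287 km = 2.58° of latitude.
Maximum observable latitude ≈ 29.9 + 2.58 = 32.5°.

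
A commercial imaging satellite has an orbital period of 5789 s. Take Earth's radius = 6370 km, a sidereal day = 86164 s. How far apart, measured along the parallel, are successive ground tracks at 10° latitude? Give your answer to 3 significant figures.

Node shift per orbit = (5789.0/86164) × 360° = 24.19°.
Equatorial spacing = 24.19 × 111.2 km/° = 2689 km.
At 10° latitude, spacing = 2689 × cos(10°) = 2648 km.

2650 km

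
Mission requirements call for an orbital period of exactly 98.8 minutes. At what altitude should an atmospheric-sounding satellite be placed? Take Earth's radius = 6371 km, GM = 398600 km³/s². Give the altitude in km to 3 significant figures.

T = 98.8 min = 5928.0 s.
From T = 2π√(a³/μ): a = (μ T²/4π²)^(1/3) = (398600 × 5928.0² / 4π²)^(1/3) = 7079 km.
Altitude h = a − R = 7079 − 6371 = 708 km.

708 km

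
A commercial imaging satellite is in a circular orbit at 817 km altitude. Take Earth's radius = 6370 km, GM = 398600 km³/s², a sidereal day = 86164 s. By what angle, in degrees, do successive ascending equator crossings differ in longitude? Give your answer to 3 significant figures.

25.3°

Semi-major axis a = 6370 + 817 = 7187 km. Period T = 2π√(a³/μ) = 2π√(7187³/398600) = 6063.6 s = 101.06 min.
During one orbit Earth rotates (6063.6 / 86164) × 360° = 25.33°.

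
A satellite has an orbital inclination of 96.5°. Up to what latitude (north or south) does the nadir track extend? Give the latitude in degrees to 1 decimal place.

Retrograde orbit: the ground track reaches ±(180° − i) = ±(180 − 96.5) = ±83.5°.

83.5°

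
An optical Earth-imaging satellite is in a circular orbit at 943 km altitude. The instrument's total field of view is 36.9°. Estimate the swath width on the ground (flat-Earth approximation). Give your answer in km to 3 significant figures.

Half-angle = 36.9°/2 = 18.45°.
Swath width ≈ 2h·tan(θ/2) = 2 × 943 × tan(18.45°) = 629.2 km.

629 km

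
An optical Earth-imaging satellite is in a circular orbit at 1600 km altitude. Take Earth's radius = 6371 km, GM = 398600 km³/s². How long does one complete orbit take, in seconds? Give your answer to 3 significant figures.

7080 seconds

Semi-major axis a = 6371 + 1600 = 7971 km. Period T = 2π√(a³/μ) = 2π√(7971³/398600) = 7082.4 s = 118.04 min.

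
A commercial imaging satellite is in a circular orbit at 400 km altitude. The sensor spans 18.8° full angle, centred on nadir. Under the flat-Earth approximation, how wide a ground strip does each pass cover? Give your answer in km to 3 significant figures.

132 km

Half-angle = 18.8°/2 = 9.4°.
Swath width ≈ 2h·tan(θ/2) = 2 × 400 × tan(9.4°) = 132.4 km.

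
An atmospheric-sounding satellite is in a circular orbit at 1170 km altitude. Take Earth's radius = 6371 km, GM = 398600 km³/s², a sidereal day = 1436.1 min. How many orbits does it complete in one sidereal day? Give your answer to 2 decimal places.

Semi-major axis a = 6371 + 1170 = 7541 km. Period T = 2π√(a³/μ) = 2π√(7541³/398600) = 6517.1 s = 108.62 min.
Orbits per sidereal day = 86166 / 6517.1 = 13.222.

13.22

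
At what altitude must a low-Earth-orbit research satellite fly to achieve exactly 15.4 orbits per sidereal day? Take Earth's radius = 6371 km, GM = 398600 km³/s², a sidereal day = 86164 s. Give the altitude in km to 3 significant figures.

441 km

Required period T = 86164 / 15.4 = 5595.1 s.
From T = 2π√(a³/μ): a = (μ T²/4π²)^(1/3) = (398600 × 5595.1² / 4π²)^(1/3) = 6812 km.
Altitude h = a − R = 6812 − 6371 = 441 km.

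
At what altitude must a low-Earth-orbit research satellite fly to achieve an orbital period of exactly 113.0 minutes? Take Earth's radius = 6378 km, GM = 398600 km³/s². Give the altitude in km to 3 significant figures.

1360 km

T = 113.0 min = 6780.0 s.
From T = 2π√(a³/μ): a = (μ T²/4π²)^(1/3) = (398600 × 6780.0² / 4π²)^(1/3) = 7742 km.
Altitude h = a − R = 7742 − 6378 = 1364 km.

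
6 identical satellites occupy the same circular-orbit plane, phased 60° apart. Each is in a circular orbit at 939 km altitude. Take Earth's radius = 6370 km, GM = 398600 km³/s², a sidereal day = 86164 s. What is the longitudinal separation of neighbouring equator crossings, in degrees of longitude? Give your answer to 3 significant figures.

Semi-major axis a = 6370 + 939 = 7309 km. Period T = 2π√(a³/μ) = 2π√(7309³/398600) = 6218.7 s = 103.64 min.
Single-satellite node shift = (6218.7/86164) × 360° = 25.98°.
With 6 satellites evenly phased, successive equator crossings are 25.98/6 = 4.330° apart.

4.33°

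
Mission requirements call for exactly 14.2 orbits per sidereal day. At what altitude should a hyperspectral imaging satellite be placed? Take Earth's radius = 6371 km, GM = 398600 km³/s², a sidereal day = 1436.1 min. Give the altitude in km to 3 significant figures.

819 km

Required period T = 86166 / 14.2 = 6068.0 s.
From T = 2π√(a³/μ): a = (μ T²/4π²)^(1/3) = (398600 × 6068.0² / 4π²)^(1/3) = 7190 km.
Altitude h = a − R = 7190 − 6371 = 819 km.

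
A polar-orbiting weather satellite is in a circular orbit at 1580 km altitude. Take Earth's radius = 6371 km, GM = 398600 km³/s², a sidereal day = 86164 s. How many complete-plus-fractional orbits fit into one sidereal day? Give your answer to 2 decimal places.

Semi-major axis a = 6371 + 1580 = 7951 km. Period T = 2π√(a³/μ) = 2π√(7951³/398600) = 7055.8 s = 117.60 min.
Orbits per sidereal day = 86164 / 7055.8 = 12.212.

12.21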